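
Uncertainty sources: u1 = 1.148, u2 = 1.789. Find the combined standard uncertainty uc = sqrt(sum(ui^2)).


uc = sqrt(1.148^2 + 1.789^2)
uc = sqrt(4.518425)
uc = 2.1257

2.1257


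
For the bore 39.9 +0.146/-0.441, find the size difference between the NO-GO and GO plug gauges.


GO = nominal - lower_tol (smallest hole = maximum material condition)
GO = 39.9 - 0.441 = 39.459
NO-GO = nominal + upper_tol (largest hole = least material condition)
NO-GO = 39.9 + 0.146 = 40.046
spread = NO-GO - GO = 40.046 - 39.459 = 0.5870

0.5870


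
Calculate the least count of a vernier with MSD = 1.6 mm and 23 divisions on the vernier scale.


LC = MSD / n_div
= 1.6 / 23
= 0.0696

0.0696


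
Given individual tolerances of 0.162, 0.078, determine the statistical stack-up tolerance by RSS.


RSS = sqrt(0.162^2 + 0.078^2)
= sqrt(0.032328)
= 0.1798

0.1798


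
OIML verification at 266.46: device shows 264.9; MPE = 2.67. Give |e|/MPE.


e = indication - reference = 264.9 - 266.46 = -1.5600
|e| = 1.5600
ratio = |e| / MPE = 1.5600 / 2.67
ratio = 0.5843

0.5843


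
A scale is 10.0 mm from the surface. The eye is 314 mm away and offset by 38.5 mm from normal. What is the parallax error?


error = h * offset / d
= 10.0 * 38.5 / 314
= 1.2261

1.2261


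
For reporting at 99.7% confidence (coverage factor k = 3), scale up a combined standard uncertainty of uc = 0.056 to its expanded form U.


U = k * uc
U = 3 * 0.056
U = 0.1680

0.1680


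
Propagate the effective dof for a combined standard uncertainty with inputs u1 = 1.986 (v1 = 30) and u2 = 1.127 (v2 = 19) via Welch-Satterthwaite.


uc = sqrt(u1^2 + u2^2) = sqrt(1.986^2 + 1.127^2) = 2.2834897
v_eff = uc^4 / (u1^4/v1 + u2^4/v2)
= 2.2834897^4 / (1.986^4/30 + 1.127^4/19)
= 27.189187 / 0.60346279
v_eff = 45.0553

45.0553


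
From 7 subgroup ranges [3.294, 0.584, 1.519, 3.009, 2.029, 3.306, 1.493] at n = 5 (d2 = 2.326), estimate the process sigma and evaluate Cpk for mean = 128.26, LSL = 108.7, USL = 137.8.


R_bar = (3.294 + 0.584 + 1.519 + 3.009 + 2.029 + 3.306 + 1.493) / 7 = 2.1762857
sigma = R_bar / d2 = 2.1762857 / 2.326 = 0.93563444
Cp = (USL - LSL)/(6*sigma) = (137.8 - 108.7)/(6*0.93563444) = 5.1836
Cpu = (137.8 - 128.26)/(3*0.93563444) = 3.3988
Cpl = (128.26 - 108.7)/(3*0.93563444) = 6.9685
Cpk = min(Cpu, Cpl) = 3.3988

3.3988


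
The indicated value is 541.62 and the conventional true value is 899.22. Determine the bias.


Systematic error = measured - true
= 541.62 - 899.22
= -357.6000

-357.6000


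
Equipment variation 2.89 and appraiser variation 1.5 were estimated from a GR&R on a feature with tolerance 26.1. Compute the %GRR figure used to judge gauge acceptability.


GRR = sqrt(EV^2 + AV^2) = sqrt(2.89^2 + 1.5^2) = 3.2560866
%GRR = GRR / tol * 100 = 3.2560866 / 26.1 * 100
%GRR = 12.4754

12.4754


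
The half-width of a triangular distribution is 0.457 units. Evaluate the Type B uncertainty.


u_B = half_width / sqrt(6)
u_B = 0.457 / 2.4494897
u_B = 0.1866

0.1866


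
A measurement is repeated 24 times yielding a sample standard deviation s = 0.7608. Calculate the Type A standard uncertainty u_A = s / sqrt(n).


u_A = s / sqrt(n)
u_A = 0.7608 / sqrt(24)
u_A = 0.7608 / 4.8989795
u_A = 0.1553

0.1553


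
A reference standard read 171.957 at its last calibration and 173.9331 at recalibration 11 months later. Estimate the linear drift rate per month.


rate = (v2 - v1) / months
= (173.9331 - 171.957) / 11
= 1.9761 / 11
= 0.1796

0.1796


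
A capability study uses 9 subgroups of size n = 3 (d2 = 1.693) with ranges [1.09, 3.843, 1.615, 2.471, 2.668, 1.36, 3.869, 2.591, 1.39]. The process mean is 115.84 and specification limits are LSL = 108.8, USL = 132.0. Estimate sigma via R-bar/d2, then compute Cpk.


R_bar = (1.09 + 3.843 + 1.615 + 2.471 + 2.668 + 1.36 + 3.869 + 2.591 + 1.39) / 9 = 2.3218889
sigma = R_bar / d2 = 2.3218889 / 1.693 = 1.3714642
Cp = (USL - LSL)/(6*sigma) = (132.0 - 108.8)/(6*1.3714642) = 2.8194
Cpu = (132.0 - 115.84)/(3*1.3714642) = 3.9277
Cpl = (115.84 - 108.8)/(3*1.3714642) = 1.7111
Cpk = min(Cpu, Cpl) = 1.7111

1.7111


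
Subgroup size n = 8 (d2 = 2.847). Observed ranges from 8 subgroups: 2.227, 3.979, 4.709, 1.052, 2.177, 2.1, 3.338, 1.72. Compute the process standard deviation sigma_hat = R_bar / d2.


R_bar = (2.227 + 3.979 + 4.709 + 1.052 + 2.177 + 2.1 + 3.338 + 1.72) / 8
R_bar = 21.302 / 8 = 2.66275
sigma_hat = R_bar / d2 = 2.66275 / 2.847 = 0.9353

0.9353


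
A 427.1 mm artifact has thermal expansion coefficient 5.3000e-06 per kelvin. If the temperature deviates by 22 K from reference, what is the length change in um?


dL = L * alpha * dT
= 427.1 * 5.3000e-06 * 22
= 0.0497999 mm
dL_um = 0.0497999 * 1000 = 49.7999 um

49.7999


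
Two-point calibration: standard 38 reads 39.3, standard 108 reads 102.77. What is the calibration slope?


slope = (y2 - y1) / (x2 - x1)
= (102.77 - 39.3) / (108 - 38)
= 63.4700 / 70
= 0.9067

0.9067


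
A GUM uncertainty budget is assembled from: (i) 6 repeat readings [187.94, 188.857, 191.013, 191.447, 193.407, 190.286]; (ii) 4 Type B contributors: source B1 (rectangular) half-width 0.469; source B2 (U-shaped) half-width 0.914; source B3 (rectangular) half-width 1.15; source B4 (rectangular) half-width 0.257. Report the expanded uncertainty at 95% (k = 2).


mean = (187.94 + 188.857 + 191.013 + 191.447 + 193.407 + 190.286) / 6 = 190.4916667
s = sqrt(sum((x - mean)^2)/(n-1)) = 1.9446879
u_A = s / sqrt(n) = 1.9446879 / sqrt(6) = 0.79391551
u_B1 = 0.469 / sqrt(3) = 0.27077728
u_B2 = 0.914 / sqrt(2) = 0.6462956
u_B3 = 1.15 / sqrt(3) = 0.66395281
u_B4 = 0.257 / sqrt(3) = 0.14837902
uc = sqrt(0.79391551^2 + 0.27077728^2 + 0.6462956^2 + 0.66395281^2 + 0.14837902^2) = 1.2586381
U = k * uc = 2 * 1.2586381
U = 2.5173

2.5173


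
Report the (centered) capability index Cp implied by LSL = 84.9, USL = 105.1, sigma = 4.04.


Cp = (USL - LSL) / (6 * sigma)
= (105.1 - 84.9) / (6 * 4.04)
= 20.2000 / 24.2400
= 0.8333

0.8333


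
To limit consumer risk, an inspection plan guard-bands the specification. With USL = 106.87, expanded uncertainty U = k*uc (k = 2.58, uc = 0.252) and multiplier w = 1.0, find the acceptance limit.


U = k * uc = 2.58 * 0.252 = 0.65016
guard band g = w * U = 1.0 * 0.65016 = 0.65016
AL = USL - g = 106.87 - 0.65016
AL = 106.2198

106.2198


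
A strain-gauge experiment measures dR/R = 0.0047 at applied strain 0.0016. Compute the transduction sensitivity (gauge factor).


GF = (dR/R) / epsilon
= 0.0047 / 0.0016
= 2.9375

2.9375


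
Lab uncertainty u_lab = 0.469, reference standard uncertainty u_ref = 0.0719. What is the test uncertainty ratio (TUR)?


TUR = u_lab / u_ref
= 0.469 / 0.0719
= 6.5229

6.5229


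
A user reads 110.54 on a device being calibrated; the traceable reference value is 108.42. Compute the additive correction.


Correction = standard - reading
= 108.42 - 110.54
= -2.1200

-2.1200


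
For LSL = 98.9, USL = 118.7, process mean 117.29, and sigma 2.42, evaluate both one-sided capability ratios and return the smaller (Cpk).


Cpu = (USL - mean) / (3*sigma) = (118.7 - 117.29) / (3*2.42) = 0.1942
Cpl = (mean - LSL) / (3*sigma) = (117.29 - 98.9) / (3*2.42) = 2.5331
Cpk = min(Cpu, Cpl) = 0.1942

0.1942


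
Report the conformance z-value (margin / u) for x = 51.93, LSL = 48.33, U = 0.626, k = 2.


u = U / k = 0.626 / 2 = 0.313
margin = |LSL - x| = |48.33 - 51.93| = 3.6
z = margin / u = 3.6 / 0.313
z = 11.5016

11.5016


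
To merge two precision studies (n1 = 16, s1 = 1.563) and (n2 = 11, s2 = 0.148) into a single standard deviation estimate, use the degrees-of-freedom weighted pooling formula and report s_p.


s_p = sqrt(((n1-1)*s1^2 + (n2-1)*s2^2) / (n1+n2-2))
numerator = (16-1)*1.563^2 + (11-1)*0.148^2 = 36.644535 + 0.21904 = 36.863575
denominator = 16 + 11 - 2 = 25
s_p^2 = 36.863575 / 25 = 1.474543
s_p = sqrt(1.474543) = 1.2143

1.2143


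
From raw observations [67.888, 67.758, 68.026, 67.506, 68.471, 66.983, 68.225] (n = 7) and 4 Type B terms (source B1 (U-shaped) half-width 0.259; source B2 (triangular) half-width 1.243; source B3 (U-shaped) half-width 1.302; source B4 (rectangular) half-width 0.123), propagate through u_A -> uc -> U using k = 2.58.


mean = (67.888 + 67.758 + 68.026 + 67.506 + 68.471 + 66.983 + 68.225) / 7 = 67.83671429
s = sqrt(sum((x - mean)^2)/(n-1)) = 0.48920674
u_A = s / sqrt(n) = 0.48920674 / sqrt(7) = 0.18490277
u_B1 = 0.259 / sqrt(2) = 0.18314066
u_B2 = 1.243 / sqrt(6) = 0.50745263
u_B3 = 1.302 / sqrt(2) = 0.92065303
u_B4 = 0.123 / sqrt(3) = 0.071014083
uc = sqrt(0.18490277^2 + 0.18314066^2 + 0.50745263^2 + 0.92065303^2 + 0.071014083^2) = 1.085303
U = k * uc = 2.58 * 1.085303
U = 2.8001

2.8001


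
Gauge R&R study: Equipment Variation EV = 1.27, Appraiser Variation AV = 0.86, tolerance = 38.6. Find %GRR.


GRR = sqrt(EV^2 + AV^2) = sqrt(1.27^2 + 0.86^2) = 1.5337862
%GRR = GRR / tol * 100 = 1.5337862 / 38.6 * 100
%GRR = 3.9735

3.9735


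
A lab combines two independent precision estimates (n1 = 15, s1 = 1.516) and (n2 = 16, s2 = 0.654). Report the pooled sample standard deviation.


s_p = sqrt(((n1-1)*s1^2 + (n2-1)*s2^2) / (n1+n2-2))
numerator = (15-1)*1.516^2 + (16-1)*0.654^2 = 32.175584 + 6.41574 = 38.591324
denominator = 15 + 16 - 2 = 29
s_p^2 = 38.591324 / 29 = 1.3307353
s_p = sqrt(1.3307353) = 1.1536

1.1536


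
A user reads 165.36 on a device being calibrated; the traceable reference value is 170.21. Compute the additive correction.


Correction = standard - reading
= 170.21 - 165.36
= 4.8500

4.8500


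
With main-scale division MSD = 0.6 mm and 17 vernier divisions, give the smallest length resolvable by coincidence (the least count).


LC = MSD / n_div
= 0.6 / 17
= 0.0353

0.0353


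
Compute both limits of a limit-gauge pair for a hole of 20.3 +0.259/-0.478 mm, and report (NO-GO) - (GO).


GO = nominal - lower_tol (smallest hole = maximum material condition)
GO = 20.3 - 0.478 = 19.822
NO-GO = nominal + upper_tol (largest hole = least material condition)
NO-GO = 20.3 + 0.259 = 20.559
spread = NO-GO - GO = 20.559 - 19.822 = 0.7370

0.7370


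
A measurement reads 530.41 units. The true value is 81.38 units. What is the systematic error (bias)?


Systematic error = measured - true
= 530.41 - 81.38
= 449.0300

449.0300


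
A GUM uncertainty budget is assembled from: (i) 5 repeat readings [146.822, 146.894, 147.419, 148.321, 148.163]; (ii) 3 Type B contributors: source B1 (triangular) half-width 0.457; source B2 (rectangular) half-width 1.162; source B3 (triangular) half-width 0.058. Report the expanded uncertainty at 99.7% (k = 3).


mean = (146.822 + 146.894 + 147.419 + 148.321 + 148.163) / 5 = 147.5238
s = sqrt(sum((x - mean)^2)/(n-1)) = 0.6971834
u_A = s / sqrt(n) = 0.6971834 / sqrt(5) = 0.3117899
u_B1 = 0.457 / sqrt(6) = 0.18656947
u_B2 = 1.162 / sqrt(3) = 0.67088101
u_B3 = 0.058 / sqrt(6) = 0.023678401
uc = sqrt(0.3117899^2 + 0.18656947^2 + 0.67088101^2 + 0.023678401^2) = 0.76332372
U = k * uc = 3 * 0.76332372
U = 2.2900

2.2900


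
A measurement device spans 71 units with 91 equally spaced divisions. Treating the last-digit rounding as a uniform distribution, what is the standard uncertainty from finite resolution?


resolution = range / divisions
resolution = 71 / 91 = 0.78021978
u_res = resolution / (2*sqrt(3))
u_res = 0.78021978 / 3.4641016
u_res = 0.2252

0.2252


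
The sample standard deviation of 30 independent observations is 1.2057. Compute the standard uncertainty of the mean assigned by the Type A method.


u_A = s / sqrt(n)
u_A = 1.2057 / sqrt(30)
u_A = 1.2057 / 5.4772256
u_A = 0.2201

0.2201


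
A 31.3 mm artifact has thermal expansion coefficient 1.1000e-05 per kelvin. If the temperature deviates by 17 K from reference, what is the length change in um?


dL = L * alpha * dT
= 31.3 * 1.1000e-05 * 17
= 0.0058531 mm
dL_um = 0.0058531 * 1000 = 5.8531 um

5.8531


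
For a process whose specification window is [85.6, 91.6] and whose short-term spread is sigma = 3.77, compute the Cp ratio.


Cp = (USL - LSL) / (6 * sigma)
= (91.6 - 85.6) / (6 * 3.77)
= 6.0000 / 22.6200
= 0.2653

0.2653


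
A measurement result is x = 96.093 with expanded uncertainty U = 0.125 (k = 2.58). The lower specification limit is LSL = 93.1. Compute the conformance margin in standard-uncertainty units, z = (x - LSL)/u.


u = U / k = 0.125 / 2.58 = 0.048449612
margin = |LSL - x| = |93.1 - 96.093| = 2.993
z = margin / u = 2.993 / 0.048449612
z = 61.7755

61.7755


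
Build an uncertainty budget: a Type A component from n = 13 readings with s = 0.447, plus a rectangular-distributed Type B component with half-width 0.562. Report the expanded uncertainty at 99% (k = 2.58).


u_A = s / sqrt(n) = 0.447 / sqrt(13) = 0.12397549
u_B = half_width / sqrt(3) = 0.562 / sqrt(3) = 0.32447085
uc = sqrt(u_A^2 + u_B^2) = sqrt(0.12397549^2 + 0.32447085^2) = 0.34734889
U = k * uc = 2.58 * 0.34734889
U = 0.8962

0.8962


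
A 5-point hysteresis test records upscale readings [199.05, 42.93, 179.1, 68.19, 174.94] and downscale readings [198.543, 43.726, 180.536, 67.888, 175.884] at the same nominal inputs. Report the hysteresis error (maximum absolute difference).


|199.05 - 198.543| = 0.5070
|42.93 - 43.726| = 0.7960
|179.1 - 180.536| = 1.4360
|68.19 - 67.888| = 0.3020
|174.94 - 175.884| = 0.9440
hysteresis = max(diffs) = 1.4360

1.4360


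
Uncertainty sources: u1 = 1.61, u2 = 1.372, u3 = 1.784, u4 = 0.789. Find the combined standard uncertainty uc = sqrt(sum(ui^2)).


uc = sqrt(1.61^2 + 1.372^2 + 1.784^2 + 0.789^2)
uc = sqrt(8.279661)
uc = 2.8774

2.8774


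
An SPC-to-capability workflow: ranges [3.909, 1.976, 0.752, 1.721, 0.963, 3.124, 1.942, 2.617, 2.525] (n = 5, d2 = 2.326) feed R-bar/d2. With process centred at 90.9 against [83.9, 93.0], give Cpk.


R_bar = (3.909 + 1.976 + 0.752 + 1.721 + 0.963 + 3.124 + 1.942 + 2.617 + 2.525) / 9 = 2.1698889
sigma = R_bar / d2 = 2.1698889 / 2.326 = 0.93288431
Cp = (USL - LSL)/(6*sigma) = (93.0 - 83.9)/(6*0.93288431) = 1.6258
Cpu = (93.0 - 90.9)/(3*0.93288431) = 0.7504
Cpl = (90.9 - 83.9)/(3*0.93288431) = 2.5012
Cpk = min(Cpu, Cpl) = 0.7504

0.7504


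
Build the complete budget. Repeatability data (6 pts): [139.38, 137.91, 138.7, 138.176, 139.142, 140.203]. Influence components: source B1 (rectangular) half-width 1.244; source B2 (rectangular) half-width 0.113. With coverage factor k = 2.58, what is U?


mean = (139.38 + 137.91 + 138.7 + 138.176 + 139.142 + 140.203) / 6 = 138.9185
s = sqrt(sum((x - mean)^2)/(n-1)) = 0.8401185
u_A = s / sqrt(n) = 0.8401185 / sqrt(6) = 0.34297694
u_B1 = 1.244 / sqrt(3) = 0.71822373
u_B2 = 0.113 / sqrt(3) = 0.06524058
uc = sqrt(0.34297694^2 + 0.71822373^2 + 0.06524058^2) = 0.79858302
U = k * uc = 2.58 * 0.79858302
U = 2.0603

2.0603


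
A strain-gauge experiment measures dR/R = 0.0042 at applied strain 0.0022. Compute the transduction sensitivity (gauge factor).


GF = (dR/R) / epsilon
= 0.0042 / 0.0022
= 1.9091

1.9091


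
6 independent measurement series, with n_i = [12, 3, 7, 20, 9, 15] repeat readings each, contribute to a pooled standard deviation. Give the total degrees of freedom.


nu = sum_i (n_i - 1)
nu = ((12 - 1) + (3 - 1) + (7 - 1) + (20 - 1) + (9 - 1) + (15 - 1))
nu = 11 + 2 + 6 + 19 + 8 + 14
nu = 60

60


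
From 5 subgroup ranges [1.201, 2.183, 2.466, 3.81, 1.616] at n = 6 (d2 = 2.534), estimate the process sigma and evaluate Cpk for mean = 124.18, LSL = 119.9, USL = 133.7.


R_bar = (1.201 + 2.183 + 2.466 + 3.81 + 1.616) / 5 = 2.2552
sigma = R_bar / d2 = 2.2552 / 2.534 = 0.88997632
Cp = (USL - LSL)/(6*sigma) = (133.7 - 119.9)/(6*0.88997632) = 2.5843
Cpu = (133.7 - 124.18)/(3*0.88997632) = 3.5656
Cpl = (124.18 - 119.9)/(3*0.88997632) = 1.6030
Cpk = min(Cpu, Cpl) = 1.6030

1.6030


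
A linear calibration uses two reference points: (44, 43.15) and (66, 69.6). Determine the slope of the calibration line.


slope = (y2 - y1) / (x2 - x1)
= (69.6 - 43.15) / (66 - 44)
= 26.4500 / 22
= 1.2023

1.2023


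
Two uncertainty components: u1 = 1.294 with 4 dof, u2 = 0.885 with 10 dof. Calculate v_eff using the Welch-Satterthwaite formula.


uc = sqrt(u1^2 + u2^2) = sqrt(1.294^2 + 0.885^2) = 1.5676929
v_eff = uc^4 / (u1^4/v1 + u2^4/v2)
= 1.5676929^4 / (1.294^4/4 + 0.885^4/10)
= 6.0400977 / 0.76227812
v_eff = 7.9237

7.9237


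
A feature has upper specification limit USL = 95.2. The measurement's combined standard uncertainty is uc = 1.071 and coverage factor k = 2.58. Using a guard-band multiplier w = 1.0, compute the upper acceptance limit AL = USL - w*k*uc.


U = k * uc = 2.58 * 1.071 = 2.76318
guard band g = w * U = 1.0 * 2.76318 = 2.76318
AL = USL - g = 95.2 - 2.76318
AL = 92.4368

92.4368


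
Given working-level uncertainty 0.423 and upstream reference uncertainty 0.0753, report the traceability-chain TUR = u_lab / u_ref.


TUR = u_lab / u_ref
= 0.423 / 0.0753
= 5.6175

5.6175


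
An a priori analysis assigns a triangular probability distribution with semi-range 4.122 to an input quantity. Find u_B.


u_B = half_width / sqrt(6)
u_B = 4.122 / 2.4494897
u_B = 1.6828

1.6828


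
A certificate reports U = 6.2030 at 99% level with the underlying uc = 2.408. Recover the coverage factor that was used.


k = U / uc
k = 6.2030 / 2.408
k = 2.576

2.576


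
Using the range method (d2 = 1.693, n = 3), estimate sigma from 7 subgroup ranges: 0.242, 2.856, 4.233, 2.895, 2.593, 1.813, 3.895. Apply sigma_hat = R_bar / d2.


R_bar = (0.242 + 2.856 + 4.233 + 2.895 + 2.593 + 1.813 + 3.895) / 7
R_bar = 18.527 / 7 = 2.6467143
sigma_hat = R_bar / d2 = 2.6467143 / 1.693 = 1.5633

1.5633


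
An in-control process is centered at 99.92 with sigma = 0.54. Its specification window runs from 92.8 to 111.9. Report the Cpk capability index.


Cpu = (USL - mean) / (3*sigma) = (111.9 - 99.92) / (3*0.54) = 7.3951
Cpl = (mean - LSL) / (3*sigma) = (99.92 - 92.8) / (3*0.54) = 4.3951
Cpk = min(Cpu, Cpl) = 4.3951

4.3951


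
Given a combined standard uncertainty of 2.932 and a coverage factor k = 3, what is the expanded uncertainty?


U = k * uc
U = 3 * 2.932
U = 8.7960

8.7960


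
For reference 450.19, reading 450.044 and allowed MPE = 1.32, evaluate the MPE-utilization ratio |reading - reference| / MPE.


e = indication - reference = 450.044 - 450.19 = -0.1460
|e| = 0.1460
ratio = |e| / MPE = 0.1460 / 1.32
ratio = 0.1106

0.1106


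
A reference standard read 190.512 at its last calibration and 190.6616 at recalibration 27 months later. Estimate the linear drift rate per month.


rate = (v2 - v1) / months
= (190.6616 - 190.512) / 27
= 0.1496 / 27
= 0.0055

0.0055


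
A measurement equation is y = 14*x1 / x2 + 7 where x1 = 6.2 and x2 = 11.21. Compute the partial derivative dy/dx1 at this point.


y = 14*x1 / x2 + 7
dy/dx1 = 14/x2
Evaluate at x2 = 11.21: c1 = 14 / 11.21
c1 = 1.2489

1.2489


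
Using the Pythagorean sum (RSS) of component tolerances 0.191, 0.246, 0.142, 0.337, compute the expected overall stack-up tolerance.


RSS = sqrt(0.191^2 + 0.246^2 + 0.142^2 + 0.337^2)
= sqrt(0.23073)
= 0.4803

0.4803


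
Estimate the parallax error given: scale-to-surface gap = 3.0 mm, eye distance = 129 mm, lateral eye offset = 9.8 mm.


error = h * offset / d
= 3.0 * 9.8 / 129
= 0.2279

0.2279


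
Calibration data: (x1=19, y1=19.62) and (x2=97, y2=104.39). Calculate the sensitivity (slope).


slope = (y2 - y1) / (x2 - x1)
= (104.39 - 19.62) / (97 - 19)
= 84.7700 / 78
= 1.0868

1.0868


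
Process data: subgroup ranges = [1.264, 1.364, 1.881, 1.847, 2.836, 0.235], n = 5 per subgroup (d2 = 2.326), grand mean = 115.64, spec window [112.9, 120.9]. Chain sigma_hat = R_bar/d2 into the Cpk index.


R_bar = (1.264 + 1.364 + 1.881 + 1.847 + 2.836 + 0.235) / 6 = 1.5711667
sigma = R_bar / d2 = 1.5711667 / 2.326 = 0.67548009
Cp = (USL - LSL)/(6*sigma) = (120.9 - 112.9)/(6*0.67548009) = 1.9739
Cpu = (120.9 - 115.64)/(3*0.67548009) = 2.5957
Cpl = (115.64 - 112.9)/(3*0.67548009) = 1.3521
Cpk = min(Cpu, Cpl) = 1.3521

1.3521


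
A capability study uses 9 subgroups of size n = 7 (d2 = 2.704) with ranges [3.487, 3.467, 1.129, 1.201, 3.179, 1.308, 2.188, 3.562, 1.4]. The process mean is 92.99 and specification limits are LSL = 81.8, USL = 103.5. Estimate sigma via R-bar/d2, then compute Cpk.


R_bar = (3.487 + 3.467 + 1.129 + 1.201 + 3.179 + 1.308 + 2.188 + 3.562 + 1.4) / 9 = 2.3245556
sigma = R_bar / d2 = 2.3245556 / 2.704 = 0.85967293
Cp = (USL - LSL)/(6*sigma) = (103.5 - 81.8)/(6*0.85967293) = 4.2070
Cpu = (103.5 - 92.99)/(3*0.85967293) = 4.0752
Cpl = (92.99 - 81.8)/(3*0.85967293) = 4.3389
Cpk = min(Cpu, Cpl) = 4.0752

4.0752


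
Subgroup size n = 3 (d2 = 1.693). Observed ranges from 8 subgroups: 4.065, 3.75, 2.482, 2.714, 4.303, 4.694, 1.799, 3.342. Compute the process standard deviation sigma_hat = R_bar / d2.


R_bar = (4.065 + 3.75 + 2.482 + 2.714 + 4.303 + 4.694 + 1.799 + 3.342) / 8
R_bar = 27.149 / 8 = 3.393625
sigma_hat = R_bar / d2 = 3.393625 / 1.693 = 2.0045

2.0045


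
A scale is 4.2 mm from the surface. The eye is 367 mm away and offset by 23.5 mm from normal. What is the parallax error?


error = h * offset / d
= 4.2 * 23.5 / 367
= 0.2689

0.2689


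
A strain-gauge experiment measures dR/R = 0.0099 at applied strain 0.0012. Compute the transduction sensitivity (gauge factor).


GF = (dR/R) / epsilon
= 0.0099 / 0.0012
= 8.2500

8.2500


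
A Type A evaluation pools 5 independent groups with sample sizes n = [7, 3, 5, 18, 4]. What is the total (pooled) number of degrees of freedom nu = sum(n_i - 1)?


nu = sum_i (n_i - 1)
nu = ((7 - 1) + (3 - 1) + (5 - 1) + (18 - 1) + (4 - 1))
nu = 6 + 2 + 4 + 17 + 3
nu = 32

32


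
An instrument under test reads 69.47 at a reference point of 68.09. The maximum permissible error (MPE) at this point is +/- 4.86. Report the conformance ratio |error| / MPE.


e = indication - reference = 69.47 - 68.09 = 1.3800
|e| = 1.3800
ratio = |e| / MPE = 1.3800 / 4.86
ratio = 0.2840

0.2840


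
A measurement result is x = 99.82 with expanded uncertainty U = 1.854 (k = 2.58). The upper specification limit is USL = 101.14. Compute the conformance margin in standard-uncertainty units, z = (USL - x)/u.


u = U / k = 1.854 / 2.58 = 0.71860465
margin = |USL - x| = |101.14 - 99.82| = 1.32
z = margin / u = 1.32 / 0.71860465
z = 1.8369

1.8369


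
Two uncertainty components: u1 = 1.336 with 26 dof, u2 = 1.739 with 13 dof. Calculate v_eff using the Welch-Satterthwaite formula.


uc = sqrt(u1^2 + u2^2) = sqrt(1.336^2 + 1.739^2) = 2.1929471
v_eff = uc^4 / (u1^4/v1 + u2^4/v2)
= 2.1929471^4 / (1.336^4/26 + 1.739^4/13)
= 23.126644 / 0.82601805
v_eff = 27.9977

27.9977


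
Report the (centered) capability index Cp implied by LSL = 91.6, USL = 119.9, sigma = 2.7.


Cp = (USL - LSL) / (6 * sigma)
= (119.9 - 91.6) / (6 * 2.7)
= 28.3000 / 16.2000
= 1.7469

1.7469


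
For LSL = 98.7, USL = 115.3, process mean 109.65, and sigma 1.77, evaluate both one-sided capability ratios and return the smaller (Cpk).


Cpu = (USL - mean) / (3*sigma) = (115.3 - 109.65) / (3*1.77) = 1.0640
Cpl = (mean - LSL) / (3*sigma) = (109.65 - 98.7) / (3*1.77) = 2.0621
Cpk = min(Cpu, Cpl) = 1.0640

1.0640


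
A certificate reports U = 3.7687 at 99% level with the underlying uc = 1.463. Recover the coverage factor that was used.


k = U / uc
k = 3.7687 / 1.463
k = 2.576

2.576


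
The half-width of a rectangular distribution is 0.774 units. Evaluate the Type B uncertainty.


u_B = half_width / sqrt(3)
u_B = 0.774 / 1.7320508
u_B = 0.4469

0.4469


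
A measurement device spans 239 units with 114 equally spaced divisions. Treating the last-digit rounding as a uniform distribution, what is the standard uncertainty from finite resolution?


resolution = range / divisions
resolution = 239 / 114 = 2.0964912
u_res = resolution / (2*sqrt(3))
u_res = 2.0964912 / 3.4641016
u_res = 0.6052

0.6052


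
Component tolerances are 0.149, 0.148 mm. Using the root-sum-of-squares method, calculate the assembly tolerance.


RSS = sqrt(0.149^2 + 0.148^2)
= sqrt(0.044105)
= 0.2100

0.2100


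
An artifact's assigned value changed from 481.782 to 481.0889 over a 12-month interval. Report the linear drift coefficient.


rate = (v2 - v1) / months
= (481.0889 - 481.782) / 12
= -0.6931 / 12
= -0.0578

-0.0578


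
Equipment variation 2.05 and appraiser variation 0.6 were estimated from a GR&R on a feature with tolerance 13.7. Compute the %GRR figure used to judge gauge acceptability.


GRR = sqrt(EV^2 + AV^2) = sqrt(2.05^2 + 0.6^2) = 2.1360009
%GRR = GRR / tol * 100 = 2.1360009 / 13.7 * 100
%GRR = 15.5912

15.5912


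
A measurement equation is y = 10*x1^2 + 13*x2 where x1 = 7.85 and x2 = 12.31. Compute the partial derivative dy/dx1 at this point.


y = 10*x1^2 + 13*x2
dy/dx1 = 2*10*x1
Evaluate at x1 = 7.85: c1 = 20 * 7.85
c1 = 157.0000

157.0000


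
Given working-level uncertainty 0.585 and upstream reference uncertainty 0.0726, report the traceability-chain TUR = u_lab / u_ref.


TUR = u_lab / u_ref
= 0.585 / 0.0726
= 8.0579

8.0579


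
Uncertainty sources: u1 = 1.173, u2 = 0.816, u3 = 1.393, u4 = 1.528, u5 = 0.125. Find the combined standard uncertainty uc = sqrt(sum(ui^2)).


uc = sqrt(1.173^2 + 0.816^2 + 1.393^2 + 1.528^2 + 0.125^2)
uc = sqrt(6.332643)
uc = 2.5165

2.5165


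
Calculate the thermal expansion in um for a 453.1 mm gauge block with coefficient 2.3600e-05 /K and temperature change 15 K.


dL = L * alpha * dT
= 453.1 * 2.3600e-05 * 15
= 0.1603974 mm
dL_um = 0.1603974 * 1000 = 160.3974 um

160.3974


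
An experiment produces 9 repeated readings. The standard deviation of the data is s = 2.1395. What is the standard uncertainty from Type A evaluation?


u_A = s / sqrt(n)
u_A = 2.1395 / sqrt(9)
u_A = 2.1395 / 3
u_A = 0.7132

0.7132


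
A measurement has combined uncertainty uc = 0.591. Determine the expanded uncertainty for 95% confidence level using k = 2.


U = k * uc
U = 2 * 0.591
U = 1.1820

1.1820


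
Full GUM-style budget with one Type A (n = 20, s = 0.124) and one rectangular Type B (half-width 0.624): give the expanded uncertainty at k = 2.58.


u_A = s / sqrt(n) = 0.124 / sqrt(20) = 0.027727243
u_B = half_width / sqrt(3) = 0.624 / sqrt(3) = 0.36026657
uc = sqrt(u_A^2 + u_B^2) = sqrt(0.027727243^2 + 0.36026657^2) = 0.36133198
U = k * uc = 2.58 * 0.36133198
U = 0.9322

0.9322


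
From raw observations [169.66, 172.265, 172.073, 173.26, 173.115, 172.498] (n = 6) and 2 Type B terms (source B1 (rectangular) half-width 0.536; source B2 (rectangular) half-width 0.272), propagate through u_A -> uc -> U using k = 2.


mean = (169.66 + 172.265 + 172.073 + 173.26 + 173.115 + 172.498) / 6 = 172.1451667
s = sqrt(sum((x - mean)^2)/(n-1)) = 1.3041122
u_A = s / sqrt(n) = 1.3041122 / sqrt(6) = 0.53240158
u_B1 = 0.536 / sqrt(3) = 0.30945974
u_B2 = 0.272 / sqrt(3) = 0.15703927
uc = sqrt(0.53240158^2 + 0.30945974^2 + 0.15703927^2) = 0.63551405
U = k * uc = 2 * 0.63551405
U = 1.2710

1.2710


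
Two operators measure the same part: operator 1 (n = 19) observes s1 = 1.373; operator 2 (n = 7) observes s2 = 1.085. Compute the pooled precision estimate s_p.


s_p = sqrt(((n1-1)*s1^2 + (n2-1)*s2^2) / (n1+n2-2))
numerator = (19-1)*1.373^2 + (7-1)*1.085^2 = 33.932322 + 7.06335 = 40.995672
denominator = 19 + 7 - 2 = 24
s_p^2 = 40.995672 / 24 = 1.708153
s_p = sqrt(1.708153) = 1.3070

1.3070


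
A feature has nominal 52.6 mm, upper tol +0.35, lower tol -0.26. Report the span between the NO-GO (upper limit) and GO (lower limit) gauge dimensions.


GO = nominal - lower_tol (smallest hole = maximum material condition)
GO = 52.6 - 0.26 = 52.34
NO-GO = nominal + upper_tol (largest hole = least material condition)
NO-GO = 52.6 + 0.35 = 52.95
spread = NO-GO - GO = 52.95 - 52.34 = 0.6100

0.6100


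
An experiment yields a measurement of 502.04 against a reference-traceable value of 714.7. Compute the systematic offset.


Systematic error = measured - true
= 502.04 - 714.7
= -212.6600

-212.6600


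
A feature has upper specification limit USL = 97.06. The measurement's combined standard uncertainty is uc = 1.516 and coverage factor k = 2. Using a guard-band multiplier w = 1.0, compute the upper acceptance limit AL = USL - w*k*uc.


U = k * uc = 2 * 1.516 = 3.032
guard band g = w * U = 1.0 * 3.032 = 3.032
AL = USL - g = 97.06 - 3.032
AL = 94.0280

94.0280


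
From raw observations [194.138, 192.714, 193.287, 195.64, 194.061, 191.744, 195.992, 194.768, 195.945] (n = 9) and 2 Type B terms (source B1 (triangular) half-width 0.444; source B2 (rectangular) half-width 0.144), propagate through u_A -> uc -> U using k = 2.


mean = (194.138 + 192.714 + 193.287 + 195.64 + 194.061 + 191.744 + 195.992 + 194.768 + 195.945) / 9 = 194.2543333
s = sqrt(sum((x - mean)^2)/(n-1)) = 1.4884056
u_A = s / sqrt(n) = 1.4884056 / sqrt(9) = 0.4961352
u_B1 = 0.444 / sqrt(6) = 0.18126224
u_B2 = 0.144 / sqrt(3) = 0.083138439
uc = sqrt(0.4961352^2 + 0.18126224^2 + 0.083138439^2) = 0.53471313
U = k * uc = 2 * 0.53471313
U = 1.0694

1.0694


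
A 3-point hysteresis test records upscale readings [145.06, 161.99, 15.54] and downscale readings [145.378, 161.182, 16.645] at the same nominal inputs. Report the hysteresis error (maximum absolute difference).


|145.06 - 145.378| = 0.3180
|161.99 - 161.182| = 0.8080
|15.54 - 16.645| = 1.1050
hysteresis = max(diffs) = 1.1050

1.1050


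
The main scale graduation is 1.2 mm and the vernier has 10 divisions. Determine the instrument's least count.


LC = MSD / n_div
= 1.2 / 10
= 0.1200

0.1200


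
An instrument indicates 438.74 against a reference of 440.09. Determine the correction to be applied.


Correction = standard - reading
= 440.09 - 438.74
= 1.3500

1.3500


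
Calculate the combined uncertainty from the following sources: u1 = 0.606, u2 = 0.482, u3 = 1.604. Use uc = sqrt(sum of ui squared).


uc = sqrt(0.606^2 + 0.482^2 + 1.604^2)
uc = sqrt(3.172376)
uc = 1.7811

1.7811


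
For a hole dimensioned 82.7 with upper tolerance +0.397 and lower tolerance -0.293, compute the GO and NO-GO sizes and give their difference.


GO = nominal - lower_tol (smallest hole = maximum material condition)
GO = 82.7 - 0.293 = 82.407
NO-GO = nominal + upper_tol (largest hole = least material condition)
NO-GO = 82.7 + 0.397 = 83.097
spread = NO-GO - GO = 83.097 - 82.407 = 0.6900

0.6900


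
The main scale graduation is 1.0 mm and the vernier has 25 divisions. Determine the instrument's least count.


LC = MSD / n_div
= 1.0 / 25
= 0.0400

0.0400


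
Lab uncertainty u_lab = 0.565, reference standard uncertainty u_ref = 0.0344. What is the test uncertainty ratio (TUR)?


TUR = u_lab / u_ref
= 0.565 / 0.0344
= 16.4244

16.4244


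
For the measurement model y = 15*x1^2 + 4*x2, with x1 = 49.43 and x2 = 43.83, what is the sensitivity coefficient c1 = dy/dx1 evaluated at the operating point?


y = 15*x1^2 + 4*x2
dy/dx1 = 2*15*x1
Evaluate at x1 = 49.43: c1 = 30 * 49.43
c1 = 1482.9000

1482.9000


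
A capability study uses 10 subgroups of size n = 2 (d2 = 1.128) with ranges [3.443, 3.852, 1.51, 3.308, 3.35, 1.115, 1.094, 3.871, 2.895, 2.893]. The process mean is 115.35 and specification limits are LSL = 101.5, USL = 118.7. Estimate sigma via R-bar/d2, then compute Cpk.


R_bar = (3.443 + 3.852 + 1.51 + 3.308 + 3.35 + 1.115 + 1.094 + 3.871 + 2.895 + 2.893) / 10 = 2.7331
sigma = R_bar / d2 = 2.7331 / 1.128 = 2.422961
Cp = (USL - LSL)/(6*sigma) = (118.7 - 101.5)/(6*2.422961) = 1.1831
Cpu = (118.7 - 115.35)/(3*2.422961) = 0.4609
Cpl = (115.35 - 101.5)/(3*2.422961) = 1.9054
Cpk = min(Cpu, Cpl) = 0.4609

0.4609


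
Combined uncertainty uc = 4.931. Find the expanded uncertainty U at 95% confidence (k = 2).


U = k * uc
U = 2 * 4.931
U = 9.8620

9.8620


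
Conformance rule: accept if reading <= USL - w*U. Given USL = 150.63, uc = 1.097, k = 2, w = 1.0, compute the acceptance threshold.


U = k * uc = 2 * 1.097 = 2.194
guard band g = w * U = 1.0 * 2.194 = 2.194
AL = USL - g = 150.63 - 2.194
AL = 148.4360

148.4360


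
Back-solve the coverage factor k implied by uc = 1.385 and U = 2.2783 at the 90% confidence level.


k = U / uc
k = 2.2783 / 1.385
k = 1.645

1.645


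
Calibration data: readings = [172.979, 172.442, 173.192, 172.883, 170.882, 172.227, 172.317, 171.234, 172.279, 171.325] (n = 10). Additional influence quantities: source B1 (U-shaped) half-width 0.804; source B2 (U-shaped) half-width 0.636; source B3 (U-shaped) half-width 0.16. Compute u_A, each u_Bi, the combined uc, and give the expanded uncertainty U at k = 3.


mean = (172.979 + 172.442 + 173.192 + 172.883 + 170.882 + 172.227 + 172.317 + 171.234 + 172.279 + 171.325) / 10 = 172.176
s = sqrt(sum((x - mean)^2)/(n-1)) = 0.78646622
u_A = s / sqrt(n) = 0.78646622 / sqrt(10) = 0.24870246
u_B1 = 0.804 / sqrt(2) = 0.56851385
u_B2 = 0.636 / sqrt(2) = 0.44971991
u_B3 = 0.16 / sqrt(2) = 0.11313708
uc = sqrt(0.24870246^2 + 0.56851385^2 + 0.44971991^2 + 0.11313708^2) = 0.77466697
U = k * uc = 3 * 0.77466697
U = 2.3240

2.3240


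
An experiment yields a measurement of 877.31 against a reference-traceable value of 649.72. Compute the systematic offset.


Systematic error = measured - true
= 877.31 - 649.72
= 227.5900

227.5900


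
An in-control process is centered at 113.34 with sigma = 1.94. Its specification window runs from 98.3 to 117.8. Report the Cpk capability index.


Cpu = (USL - mean) / (3*sigma) = (117.8 - 113.34) / (3*1.94) = 0.7663
Cpl = (mean - LSL) / (3*sigma) = (113.34 - 98.3) / (3*1.94) = 2.5842
Cpk = min(Cpu, Cpl) = 0.7663

0.7663


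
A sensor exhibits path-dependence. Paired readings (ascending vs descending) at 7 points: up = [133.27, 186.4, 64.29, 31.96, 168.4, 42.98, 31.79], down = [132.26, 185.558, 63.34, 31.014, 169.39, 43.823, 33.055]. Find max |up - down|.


|133.27 - 132.26| = 1.0100
|186.4 - 185.558| = 0.8420
|64.29 - 63.34| = 0.9500
|31.96 - 31.014| = 0.9460
|168.4 - 169.39| = 0.9900
|42.98 - 43.823| = 0.8430
|31.79 - 33.055| = 1.2650
hysteresis = max(diffs) = 1.2650

1.2650


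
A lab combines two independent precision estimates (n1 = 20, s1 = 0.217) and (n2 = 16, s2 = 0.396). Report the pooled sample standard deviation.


s_p = sqrt(((n1-1)*s1^2 + (n2-1)*s2^2) / (n1+n2-2))
numerator = (20-1)*0.217^2 + (16-1)*0.396^2 = 0.894691 + 2.35224 = 3.246931
denominator = 20 + 16 - 2 = 34
s_p^2 = 3.246931 / 34 = 0.095497971
s_p = sqrt(0.095497971) = 0.3090

0.3090


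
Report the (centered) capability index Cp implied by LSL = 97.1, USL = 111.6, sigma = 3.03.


Cp = (USL - LSL) / (6 * sigma)
= (111.6 - 97.1) / (6 * 3.03)
= 14.5000 / 18.1800
= 0.7976

0.7976


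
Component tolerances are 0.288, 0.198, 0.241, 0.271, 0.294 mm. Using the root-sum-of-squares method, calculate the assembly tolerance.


RSS = sqrt(0.288^2 + 0.198^2 + 0.241^2 + 0.271^2 + 0.294^2)
= sqrt(0.340106)
= 0.5832

0.5832


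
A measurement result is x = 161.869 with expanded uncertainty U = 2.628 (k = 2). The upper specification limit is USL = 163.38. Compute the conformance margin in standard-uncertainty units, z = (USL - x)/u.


u = U / k = 2.628 / 2 = 1.314
margin = |USL - x| = |163.38 - 161.869| = 1.511
z = margin / u = 1.511 / 1.314
z = 1.1499

1.1499


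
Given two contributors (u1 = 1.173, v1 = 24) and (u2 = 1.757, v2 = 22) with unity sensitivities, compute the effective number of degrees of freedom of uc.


uc = sqrt(u1^2 + u2^2) = sqrt(1.173^2 + 1.757^2) = 2.1125762
v_eff = uc^4 / (u1^4/v1 + u2^4/v2)
= 2.1125762^4 / (1.173^4/24 + 1.757^4/22)
= 19.918174 / 0.5120585
v_eff = 38.8982

38.8982


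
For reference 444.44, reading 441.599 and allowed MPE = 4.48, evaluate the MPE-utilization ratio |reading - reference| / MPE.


e = indication - reference = 441.599 - 444.44 = -2.8410
|e| = 2.8410
ratio = |e| / MPE = 2.8410 / 4.48
ratio = 0.6342

0.6342


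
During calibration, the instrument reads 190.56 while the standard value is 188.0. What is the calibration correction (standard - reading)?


Correction = standard - reading
= 188.0 - 190.56
= -2.5600

-2.5600


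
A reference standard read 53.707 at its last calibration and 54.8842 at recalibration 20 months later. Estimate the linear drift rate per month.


rate = (v2 - v1) / months
= (54.8842 - 53.707) / 20
= 1.1772 / 20
= 0.0589

0.0589


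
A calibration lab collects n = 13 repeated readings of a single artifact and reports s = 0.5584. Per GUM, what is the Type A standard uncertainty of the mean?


u_A = s / sqrt(n)
u_A = 0.5584 / sqrt(13)
u_A = 0.5584 / 3.6055513
u_A = 0.1549

0.1549


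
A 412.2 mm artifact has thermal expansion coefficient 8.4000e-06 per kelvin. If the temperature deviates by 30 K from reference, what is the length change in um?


dL = L * alpha * dT
= 412.2 * 8.4000e-06 * 30
= 0.1038744 mm
dL_um = 0.1038744 * 1000 = 103.8744 um

103.8744


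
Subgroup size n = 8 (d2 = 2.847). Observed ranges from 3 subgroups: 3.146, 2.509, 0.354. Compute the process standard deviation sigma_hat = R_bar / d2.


R_bar = (3.146 + 2.509 + 0.354) / 3
R_bar = 6.009 / 3 = 2.003
sigma_hat = R_bar / d2 = 2.003 / 2.847 = 0.7035

0.7035


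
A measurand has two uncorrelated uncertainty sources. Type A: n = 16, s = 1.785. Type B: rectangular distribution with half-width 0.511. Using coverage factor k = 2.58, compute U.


u_A = s / sqrt(n) = 1.785 / sqrt(16) = 0.44625
u_B = half_width / sqrt(3) = 0.511 / sqrt(3) = 0.29502599
uc = sqrt(u_A^2 + u_B^2) = sqrt(0.44625^2 + 0.29502599^2) = 0.53495738
U = k * uc = 2.58 * 0.53495738
U = 1.3802

1.3802


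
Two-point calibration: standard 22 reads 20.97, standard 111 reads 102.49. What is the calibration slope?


slope = (y2 - y1) / (x2 - x1)
= (102.49 - 20.97) / (111 - 22)
= 81.5200 / 89
= 0.9160

0.9160


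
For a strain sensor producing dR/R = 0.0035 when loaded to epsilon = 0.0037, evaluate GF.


GF = (dR/R) / epsilon
= 0.0035 / 0.0037
= 0.9459

0.9459


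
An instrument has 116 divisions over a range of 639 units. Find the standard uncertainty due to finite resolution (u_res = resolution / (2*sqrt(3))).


resolution = range / divisions
resolution = 639 / 116 = 5.5086207
u_res = resolution / (2*sqrt(3))
u_res = 5.5086207 / 3.4641016
u_res = 1.5902

1.5902


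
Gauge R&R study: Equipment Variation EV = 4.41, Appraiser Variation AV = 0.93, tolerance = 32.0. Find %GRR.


GRR = sqrt(EV^2 + AV^2) = sqrt(4.41^2 + 0.93^2) = 4.5069946
%GRR = GRR / tol * 100 = 4.5069946 / 32.0 * 100
%GRR = 14.0844

14.0844


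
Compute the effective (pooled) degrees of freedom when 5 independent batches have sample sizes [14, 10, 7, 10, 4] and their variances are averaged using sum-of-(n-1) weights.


nu = sum_i (n_i - 1)
nu = ((14 - 1) + (10 - 1) + (7 - 1) + (10 - 1) + (4 - 1))
nu = 13 + 9 + 6 + 9 + 3
nu = 40

40


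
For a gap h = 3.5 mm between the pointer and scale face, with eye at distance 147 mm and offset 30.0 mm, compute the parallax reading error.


error = h * offset / d
= 3.5 * 30.0 / 147
= 0.7143

0.7143


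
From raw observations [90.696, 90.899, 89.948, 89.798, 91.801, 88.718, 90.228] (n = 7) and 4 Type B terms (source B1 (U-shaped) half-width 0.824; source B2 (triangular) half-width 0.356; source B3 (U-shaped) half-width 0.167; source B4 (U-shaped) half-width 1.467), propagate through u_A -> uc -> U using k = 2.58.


mean = (90.696 + 90.899 + 89.948 + 89.798 + 91.801 + 88.718 + 90.228) / 7 = 90.29828571
s = sqrt(sum((x - mean)^2)/(n-1)) = 0.97060234
u_A = s / sqrt(n) = 0.97060234 / sqrt(7) = 0.3668532
u_B1 = 0.824 / sqrt(2) = 0.58265599
u_B2 = 0.356 / sqrt(6) = 0.14533639
u_B3 = 0.167 / sqrt(2) = 0.11808683
u_B4 = 1.467 / sqrt(2) = 1.0373256
uc = sqrt(0.3668532^2 + 0.58265599^2 + 0.14533639^2 + 0.11808683^2 + 1.0373256^2) = 1.2590396
U = k * uc = 2.58 * 1.2590396
U = 3.2483

3.2483


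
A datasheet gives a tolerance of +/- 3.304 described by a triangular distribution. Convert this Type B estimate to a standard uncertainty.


u_B = half_width / sqrt(6)
u_B = 3.304 / 2.4494897
u_B = 1.3489

1.3489
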